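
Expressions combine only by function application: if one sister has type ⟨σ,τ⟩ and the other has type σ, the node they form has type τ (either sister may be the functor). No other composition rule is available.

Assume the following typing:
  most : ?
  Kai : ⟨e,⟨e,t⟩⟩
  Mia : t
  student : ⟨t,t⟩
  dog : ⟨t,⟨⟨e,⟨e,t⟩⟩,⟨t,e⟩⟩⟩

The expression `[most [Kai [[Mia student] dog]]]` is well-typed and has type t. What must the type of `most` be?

For [most [Kai [[Mia student] dog]]] to have type t with [Kai [[Mia student] dog]] of type ⟨t,e⟩, most must be the function: most : ⟨⟨t,e⟩,t⟩.

⟨⟨t,e⟩,t⟩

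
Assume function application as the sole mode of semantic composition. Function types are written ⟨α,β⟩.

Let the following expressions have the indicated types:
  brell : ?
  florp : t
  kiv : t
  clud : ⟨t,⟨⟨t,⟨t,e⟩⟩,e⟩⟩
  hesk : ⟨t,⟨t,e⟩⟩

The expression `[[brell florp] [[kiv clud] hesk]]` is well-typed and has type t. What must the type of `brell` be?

⟨t,⟨e,t⟩⟩

At [[brell florp] [[kiv clud] hesk]] (required: t): [[kiv clud] hesk] is e, which is not a function with range t; hence [brell florp] is the functor — type ⟨e,t⟩.
At [brell florp] (required: ⟨e,t⟩): florp is t, which is not a function with range ⟨e,t⟩; hence brell is the functor — type ⟨t,⟨e,t⟩⟩.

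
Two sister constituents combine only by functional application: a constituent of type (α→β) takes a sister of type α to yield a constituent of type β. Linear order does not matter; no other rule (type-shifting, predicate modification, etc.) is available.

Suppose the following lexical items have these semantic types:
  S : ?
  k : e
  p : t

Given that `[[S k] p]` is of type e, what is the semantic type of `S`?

(e→(t→e))

[[S k] p] is required to be e. p : t cannot yield e as functor, so [S k] : (t→e).
[S k] is required to be (t→e). k : e cannot yield (t→e) as functor, so S : (e→(t→e)).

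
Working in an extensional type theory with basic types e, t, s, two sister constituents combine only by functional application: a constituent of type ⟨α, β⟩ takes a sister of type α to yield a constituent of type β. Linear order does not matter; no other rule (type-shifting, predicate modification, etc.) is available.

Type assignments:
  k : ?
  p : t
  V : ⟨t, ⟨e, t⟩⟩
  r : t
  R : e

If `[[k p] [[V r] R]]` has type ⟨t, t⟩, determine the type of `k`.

⟨t, ⟨t, ⟨t, t⟩⟩⟩

For [[k p] [[V r] R]] to have type ⟨t, t⟩ with [[V r] R] of type t, [k p] must be the function: [k p] : ⟨t, ⟨t, t⟩⟩.
For [k p] to have type ⟨t, ⟨t, t⟩⟩ with p of type t, k must be the function: k : ⟨t, ⟨t, ⟨t, t⟩⟩⟩.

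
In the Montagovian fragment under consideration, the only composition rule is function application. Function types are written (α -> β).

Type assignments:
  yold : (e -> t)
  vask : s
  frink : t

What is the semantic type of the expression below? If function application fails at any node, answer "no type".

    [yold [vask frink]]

no type

[vask frink]: s with t — neither is a function whose domain matches the other; composition fails here.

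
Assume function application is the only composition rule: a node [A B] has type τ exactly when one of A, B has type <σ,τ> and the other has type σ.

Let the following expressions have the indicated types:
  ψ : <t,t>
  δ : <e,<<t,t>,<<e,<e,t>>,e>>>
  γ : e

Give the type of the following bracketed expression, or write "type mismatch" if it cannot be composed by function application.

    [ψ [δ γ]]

<<e,<e,t>>,e>

[δ γ] — δ of type <e,<<t,t>,<<e,<e,t>>,e>>> combines with γ of type e: type <<t,t>,<<e,<e,t>>,e>>.
[ψ [δ γ]] — [δ γ] of type <<t,t>,<<e,<e,t>>,e>> combines with ψ of type <t,t>: type <<e,<e,t>>,e>.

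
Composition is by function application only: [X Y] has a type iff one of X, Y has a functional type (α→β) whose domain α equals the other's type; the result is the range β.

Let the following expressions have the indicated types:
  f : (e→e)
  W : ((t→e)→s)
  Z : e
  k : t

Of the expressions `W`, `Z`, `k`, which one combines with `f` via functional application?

W : ((t→e)→s) — does not combine with f.
Z — combines: f : (e→e) takes Z : e as argument, giving e.
k : t — does not combine with f.

Z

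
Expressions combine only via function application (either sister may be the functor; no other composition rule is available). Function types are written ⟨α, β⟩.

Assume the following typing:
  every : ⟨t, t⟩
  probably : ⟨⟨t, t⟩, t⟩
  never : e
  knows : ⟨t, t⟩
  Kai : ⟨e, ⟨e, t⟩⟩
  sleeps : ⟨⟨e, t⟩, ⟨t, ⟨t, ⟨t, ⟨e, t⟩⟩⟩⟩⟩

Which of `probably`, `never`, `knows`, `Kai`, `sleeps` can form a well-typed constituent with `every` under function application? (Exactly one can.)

probably — combines: probably : ⟨⟨t, t⟩, t⟩ takes every : ⟨t, t⟩ as argument, giving t.
never : e — no; every wants t, and never wants nothing (atomic).
knows : ⟨t, t⟩ — no; every wants t, and knows wants t.
Kai : ⟨e, ⟨e, t⟩⟩ — no; every wants t, and Kai wants e.
sleeps : ⟨⟨e, t⟩, ⟨t, ⟨t, ⟨t, ⟨e, t⟩⟩⟩⟩⟩ — no; every wants t, and sleeps wants ⟨e, t⟩.

probably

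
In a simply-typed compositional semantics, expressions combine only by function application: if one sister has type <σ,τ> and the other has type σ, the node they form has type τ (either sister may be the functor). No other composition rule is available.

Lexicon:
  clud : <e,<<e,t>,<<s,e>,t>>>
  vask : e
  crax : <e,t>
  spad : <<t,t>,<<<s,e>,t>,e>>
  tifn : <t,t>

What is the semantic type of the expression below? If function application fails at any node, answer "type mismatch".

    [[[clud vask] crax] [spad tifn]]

e

[clud vask]: clud is <e,<<e,t>,<<s,e>,t>>>, vask is e; result <<e,t>,<<s,e>,t>>.
[[clud vask] crax]: [clud vask] is <<e,t>,<<s,e>,t>>, crax is <e,t>; result <<s,e>,t>.
[spad tifn]: spad is <<t,t>,<<<s,e>,t>,e>>, tifn is <t,t>; result <<<s,e>,t>,e>.
[[[clud vask] crax] [spad tifn]]: [spad tifn] is <<<s,e>,t>,e>, [[clud vask] crax] is <<s,e>,t>; result e.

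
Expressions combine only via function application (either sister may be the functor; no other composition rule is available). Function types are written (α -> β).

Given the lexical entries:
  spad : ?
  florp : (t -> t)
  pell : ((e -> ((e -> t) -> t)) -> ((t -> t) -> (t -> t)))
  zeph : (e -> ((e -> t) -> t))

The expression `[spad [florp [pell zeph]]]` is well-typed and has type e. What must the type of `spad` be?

((t -> t) -> e)

At [spad [florp [pell zeph]]] (required: e): [florp [pell zeph]] is (t -> t), which is not a function with range e; hence spad is the functor — type ((t -> t) -> e).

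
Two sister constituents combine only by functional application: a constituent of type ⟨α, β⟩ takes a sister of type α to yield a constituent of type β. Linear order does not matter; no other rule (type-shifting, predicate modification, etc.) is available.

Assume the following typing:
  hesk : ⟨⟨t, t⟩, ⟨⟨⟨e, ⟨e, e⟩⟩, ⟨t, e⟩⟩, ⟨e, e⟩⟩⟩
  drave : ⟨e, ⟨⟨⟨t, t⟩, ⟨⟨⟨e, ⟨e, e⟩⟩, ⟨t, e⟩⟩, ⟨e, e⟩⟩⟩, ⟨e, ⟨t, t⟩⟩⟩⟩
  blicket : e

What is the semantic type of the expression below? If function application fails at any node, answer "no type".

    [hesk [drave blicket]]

⟨e, ⟨t, t⟩⟩

[drave blicket]: ⟨e, ⟨⟨⟨t, t⟩, ⟨⟨⟨e, ⟨e, e⟩⟩, ⟨t, e⟩⟩, ⟨e, e⟩⟩⟩, ⟨e, ⟨t, t⟩⟩⟩⟩ applied to e yields ⟨⟨⟨t, t⟩, ⟨⟨⟨e, ⟨e, e⟩⟩, ⟨t, e⟩⟩, ⟨e, e⟩⟩⟩, ⟨e, ⟨t, t⟩⟩⟩.
[hesk [drave blicket]]: ⟨⟨⟨t, t⟩, ⟨⟨⟨e, ⟨e, e⟩⟩, ⟨t, e⟩⟩, ⟨e, e⟩⟩⟩, ⟨e, ⟨t, t⟩⟩⟩ applied to ⟨⟨t, t⟩, ⟨⟨⟨e, ⟨e, e⟩⟩, ⟨t, e⟩⟩, ⟨e, e⟩⟩⟩ yields ⟨e, ⟨t, t⟩⟩.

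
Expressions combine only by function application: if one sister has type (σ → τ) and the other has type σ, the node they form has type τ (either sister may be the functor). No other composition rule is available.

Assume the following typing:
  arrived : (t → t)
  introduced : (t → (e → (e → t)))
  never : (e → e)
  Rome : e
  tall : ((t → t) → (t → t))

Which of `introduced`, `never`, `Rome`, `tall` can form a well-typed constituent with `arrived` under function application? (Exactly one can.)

tall

introduced : (t → (e → (e → t))) — no; arrived wants t, and introduced wants t.
never : (e → e) — no; arrived wants t, and never wants e.
Rome : e — no; arrived wants t, and Rome wants nothing (atomic).
tall — combines: tall : ((t → t) → (t → t)) takes arrived : (t → t) as argument, giving (t → t).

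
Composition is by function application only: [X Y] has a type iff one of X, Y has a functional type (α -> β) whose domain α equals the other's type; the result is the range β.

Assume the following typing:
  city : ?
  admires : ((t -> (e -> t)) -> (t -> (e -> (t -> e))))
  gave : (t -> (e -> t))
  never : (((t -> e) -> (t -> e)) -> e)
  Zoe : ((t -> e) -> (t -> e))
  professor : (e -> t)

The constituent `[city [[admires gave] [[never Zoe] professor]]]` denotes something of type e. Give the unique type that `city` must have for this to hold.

For [city [[admires gave] [[never Zoe] professor]]] to have type e with [[admires gave] [[never Zoe] professor]] of type (e -> (t -> e)), city must be the function: city : ((e -> (t -> e)) -> e).

((e -> (t -> e)) -> e)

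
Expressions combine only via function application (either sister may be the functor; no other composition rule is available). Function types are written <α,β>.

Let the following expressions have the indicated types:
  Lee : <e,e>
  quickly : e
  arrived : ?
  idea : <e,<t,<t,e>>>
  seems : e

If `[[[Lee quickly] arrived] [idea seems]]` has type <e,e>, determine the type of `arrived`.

[[[Lee quickly] arrived] [idea seems]] must have type <e,e>. The sister [idea seems] has type <t,<t,e>>; that is not a function onto <e,e>, so [[Lee quickly] arrived] must be the functor, of type <<t,<t,e>>,<e,e>>.
[[Lee quickly] arrived] must have type <<t,<t,e>>,<e,e>>. The sister [Lee quickly] has type e; that is not a function onto <<t,<t,e>>,<e,e>>, so arrived must be the functor, of type <e,<<t,<t,e>>,<e,e>>>.

<e,<<t,<t,e>>,<e,e>>>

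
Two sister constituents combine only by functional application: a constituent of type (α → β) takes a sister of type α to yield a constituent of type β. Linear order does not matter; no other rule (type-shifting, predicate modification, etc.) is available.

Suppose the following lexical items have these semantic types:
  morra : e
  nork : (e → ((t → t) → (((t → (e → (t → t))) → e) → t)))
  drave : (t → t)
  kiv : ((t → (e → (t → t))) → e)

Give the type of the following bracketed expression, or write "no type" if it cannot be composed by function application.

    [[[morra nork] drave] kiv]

t

[morra nork]: functor nork : (e → ((t → t) → (((t → (e → (t → t))) → e) → t))), argument morra : e; result ((t → t) → (((t → (e → (t → t))) → e) → t)).
[[morra nork] drave]: functor [morra nork] : ((t → t) → (((t → (e → (t → t))) → e) → t)), argument drave : (t → t); result (((t → (e → (t → t))) → e) → t).
[[[morra nork] drave] kiv]: functor [[morra nork] drave] : (((t → (e → (t → t))) → e) → t), argument kiv : ((t → (e → (t → t))) → e); result t.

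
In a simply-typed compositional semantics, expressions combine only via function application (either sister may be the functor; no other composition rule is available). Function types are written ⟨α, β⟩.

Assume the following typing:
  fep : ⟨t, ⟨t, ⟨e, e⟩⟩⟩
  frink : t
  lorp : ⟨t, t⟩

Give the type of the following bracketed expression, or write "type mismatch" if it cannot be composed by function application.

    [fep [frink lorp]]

[frink lorp] — lorp of type ⟨t, t⟩ combines with frink of type t: type t.
[fep [frink lorp]] — fep of type ⟨t, ⟨t, ⟨e, e⟩⟩⟩ combines with [frink lorp] of type t: type ⟨t, ⟨e, e⟩⟩.

⟨t, ⟨e, e⟩⟩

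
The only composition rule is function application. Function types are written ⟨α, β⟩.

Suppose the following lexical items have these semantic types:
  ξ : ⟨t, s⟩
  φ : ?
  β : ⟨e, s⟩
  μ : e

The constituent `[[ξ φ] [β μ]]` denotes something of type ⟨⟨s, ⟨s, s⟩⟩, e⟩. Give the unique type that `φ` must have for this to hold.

⟨⟨t, s⟩, ⟨s, ⟨⟨s, ⟨s, s⟩⟩, e⟩⟩⟩

At [[ξ φ] [β μ]] (required: ⟨⟨s, ⟨s, s⟩⟩, e⟩): [β μ] is s, which is not a function with range ⟨⟨s, ⟨s, s⟩⟩, e⟩; hence [ξ φ] is the functor — type ⟨s, ⟨⟨s, ⟨s, s⟩⟩, e⟩⟩.
At [ξ φ] (required: ⟨s, ⟨⟨s, ⟨s, s⟩⟩, e⟩⟩): ξ is ⟨t, s⟩, which is not a function with range ⟨s, ⟨⟨s, ⟨s, s⟩⟩, e⟩⟩; hence φ is the functor — type ⟨⟨t, s⟩, ⟨s, ⟨⟨s, ⟨s, s⟩⟩, e⟩⟩⟩.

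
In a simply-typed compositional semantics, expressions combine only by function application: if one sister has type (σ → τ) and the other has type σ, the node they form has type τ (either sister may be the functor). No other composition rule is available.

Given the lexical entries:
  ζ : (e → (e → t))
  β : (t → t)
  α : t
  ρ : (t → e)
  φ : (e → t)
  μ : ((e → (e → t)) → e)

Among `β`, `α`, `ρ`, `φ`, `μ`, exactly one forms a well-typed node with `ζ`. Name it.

β : (t → t) — neither side's domain matches the other.
α : t — neither side's domain matches the other.
ρ : (t → e) — neither side's domain matches the other.
φ : (e → t) — neither side's domain matches the other.
μ — combines: μ : ((e → (e → t)) → e) takes ζ : (e → (e → t)) as argument, giving e.

μ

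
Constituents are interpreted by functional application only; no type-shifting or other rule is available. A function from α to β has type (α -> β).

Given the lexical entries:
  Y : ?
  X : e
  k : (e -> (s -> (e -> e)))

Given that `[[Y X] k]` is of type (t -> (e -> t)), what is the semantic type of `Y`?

For [[Y X] k] to have type (t -> (e -> t)) with k of type (e -> (s -> (e -> e))), [Y X] must be the function: [Y X] : ((e -> (s -> (e -> e))) -> (t -> (e -> t))).
For [Y X] to have type ((e -> (s -> (e -> e))) -> (t -> (e -> t))) with X of type e, Y must be the function: Y : (e -> ((e -> (s -> (e -> e))) -> (t -> (e -> t)))).

(e -> ((e -> (s -> (e -> e))) -> (t -> (e -> t))))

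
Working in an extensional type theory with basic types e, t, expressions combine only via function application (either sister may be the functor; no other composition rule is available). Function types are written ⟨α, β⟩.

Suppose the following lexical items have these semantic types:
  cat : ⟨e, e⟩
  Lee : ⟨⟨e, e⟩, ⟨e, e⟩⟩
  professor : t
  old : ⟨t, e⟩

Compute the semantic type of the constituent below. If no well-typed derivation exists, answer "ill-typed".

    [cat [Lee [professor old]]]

[professor old]: ⟨t, e⟩ applied to t yields e.
At [Lee [professor old]]: neither ⟨⟨e, e⟩, ⟨e, e⟩⟩ nor e can take the other as argument; the node is ill-typed.

ill-typed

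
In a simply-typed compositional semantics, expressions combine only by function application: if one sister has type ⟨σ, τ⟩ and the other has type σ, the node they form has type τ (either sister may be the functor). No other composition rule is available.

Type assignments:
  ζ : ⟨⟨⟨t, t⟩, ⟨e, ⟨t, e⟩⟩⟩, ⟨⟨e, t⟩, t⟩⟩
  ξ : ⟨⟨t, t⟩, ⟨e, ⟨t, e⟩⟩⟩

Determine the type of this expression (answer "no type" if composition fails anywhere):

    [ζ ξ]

[ζ ξ]: ζ is ⟨⟨⟨t, t⟩, ⟨e, ⟨t, e⟩⟩⟩, ⟨⟨e, t⟩, t⟩⟩, ξ is ⟨⟨t, t⟩, ⟨e, ⟨t, e⟩⟩⟩; result ⟨⟨e, t⟩, t⟩.

⟨⟨e, t⟩, t⟩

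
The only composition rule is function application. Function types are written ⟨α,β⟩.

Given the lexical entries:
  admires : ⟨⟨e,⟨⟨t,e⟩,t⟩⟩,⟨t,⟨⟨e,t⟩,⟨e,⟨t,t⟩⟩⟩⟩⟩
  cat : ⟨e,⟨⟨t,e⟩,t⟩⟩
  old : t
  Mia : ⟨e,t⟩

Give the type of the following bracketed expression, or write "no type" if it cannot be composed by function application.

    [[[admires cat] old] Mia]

⟨e,⟨t,t⟩⟩

At [admires cat], admires : ⟨⟨e,⟨⟨t,e⟩,t⟩⟩,⟨t,⟨⟨e,t⟩,⟨e,⟨t,t⟩⟩⟩⟩⟩ takes cat : ⟨e,⟨⟨t,e⟩,t⟩⟩, giving ⟨t,⟨⟨e,t⟩,⟨e,⟨t,t⟩⟩⟩⟩.
At [[admires cat] old], [admires cat] : ⟨t,⟨⟨e,t⟩,⟨e,⟨t,t⟩⟩⟩⟩ takes old : t, giving ⟨⟨e,t⟩,⟨e,⟨t,t⟩⟩⟩.
At [[[admires cat] old] Mia], [[admires cat] old] : ⟨⟨e,t⟩,⟨e,⟨t,t⟩⟩⟩ takes Mia : ⟨e,t⟩, giving ⟨e,⟨t,t⟩⟩.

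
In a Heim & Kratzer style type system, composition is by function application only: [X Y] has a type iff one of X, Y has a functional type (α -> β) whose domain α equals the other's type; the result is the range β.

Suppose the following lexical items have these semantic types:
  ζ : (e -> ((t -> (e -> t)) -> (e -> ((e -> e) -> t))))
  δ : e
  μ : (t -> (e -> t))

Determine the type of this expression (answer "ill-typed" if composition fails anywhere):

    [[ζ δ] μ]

(e -> ((e -> e) -> t))

At [ζ δ], ζ : (e -> ((t -> (e -> t)) -> (e -> ((e -> e) -> t)))) takes δ : e, giving ((t -> (e -> t)) -> (e -> ((e -> e) -> t))).
At [[ζ δ] μ], [ζ δ] : ((t -> (e -> t)) -> (e -> ((e -> e) -> t))) takes μ : (t -> (e -> t)), giving (e -> ((e -> e) -> t)).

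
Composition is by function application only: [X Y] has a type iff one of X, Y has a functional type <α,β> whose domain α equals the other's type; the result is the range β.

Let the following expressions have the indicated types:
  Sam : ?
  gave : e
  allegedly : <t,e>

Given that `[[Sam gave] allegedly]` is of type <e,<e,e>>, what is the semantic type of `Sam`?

At [[Sam gave] allegedly] (required: <e,<e,e>>): allegedly is <t,e>, which is not a function with range <e,<e,e>>; hence [Sam gave] is the functor — type <<t,e>,<e,<e,e>>>.
At [Sam gave] (required: <<t,e>,<e,<e,e>>>): gave is e, which is not a function with range <<t,e>,<e,<e,e>>>; hence Sam is the functor — type <e,<<t,e>,<e,<e,e>>>>.

<e,<<t,e>,<e,<e,e>>>>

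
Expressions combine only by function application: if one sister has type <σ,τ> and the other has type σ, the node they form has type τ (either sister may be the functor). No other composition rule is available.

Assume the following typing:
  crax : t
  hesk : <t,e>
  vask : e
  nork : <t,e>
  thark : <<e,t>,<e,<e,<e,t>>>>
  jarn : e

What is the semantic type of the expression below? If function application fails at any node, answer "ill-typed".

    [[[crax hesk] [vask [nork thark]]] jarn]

ill-typed

[crax hesk]: hesk is <t,e>, crax is t; result e.
At [nork thark]: neither <t,e> nor <<e,t>,<e,<e,<e,t>>>> can take the other as argument; the node is ill-typed.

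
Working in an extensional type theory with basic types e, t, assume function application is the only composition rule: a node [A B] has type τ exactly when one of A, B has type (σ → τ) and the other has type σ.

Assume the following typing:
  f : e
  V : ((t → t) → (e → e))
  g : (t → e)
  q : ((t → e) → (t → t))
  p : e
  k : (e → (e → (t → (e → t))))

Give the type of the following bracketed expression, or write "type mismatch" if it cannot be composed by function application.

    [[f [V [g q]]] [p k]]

(t → (e → t))

At [g q], q : ((t → e) → (t → t)) takes g : (t → e), giving (t → t).
At [V [g q]], V : ((t → t) → (e → e)) takes [g q] : (t → t), giving (e → e).
At [f [V [g q]]], [V [g q]] : (e → e) takes f : e, giving e.
At [p k], k : (e → (e → (t → (e → t)))) takes p : e, giving (e → (t → (e → t))).
At [[f [V [g q]]] [p k]], [p k] : (e → (t → (e → t))) takes [f [V [g q]]] : e, giving (t → (e → t)).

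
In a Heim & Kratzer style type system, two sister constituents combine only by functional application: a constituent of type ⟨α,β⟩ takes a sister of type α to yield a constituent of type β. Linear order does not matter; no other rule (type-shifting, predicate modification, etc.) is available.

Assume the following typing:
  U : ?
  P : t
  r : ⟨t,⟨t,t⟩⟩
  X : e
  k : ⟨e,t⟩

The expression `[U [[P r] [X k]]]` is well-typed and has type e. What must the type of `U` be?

For [U [[P r] [X k]]] to have type e with [[P r] [X k]] of type t, U must be the function: U : ⟨t,e⟩.

⟨t,e⟩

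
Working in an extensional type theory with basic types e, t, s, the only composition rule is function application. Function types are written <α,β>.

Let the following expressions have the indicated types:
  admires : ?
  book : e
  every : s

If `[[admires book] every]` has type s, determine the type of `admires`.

<e,<s,s>>

[[admires book] every] must have type s. The sister every has type s; that is not a function onto s, so [admires book] must be the functor, of type <s,s>.
[admires book] must have type <s,s>. The sister book has type e; that is not a function onto <s,s>, so admires must be the functor, of type <e,<s,s>>.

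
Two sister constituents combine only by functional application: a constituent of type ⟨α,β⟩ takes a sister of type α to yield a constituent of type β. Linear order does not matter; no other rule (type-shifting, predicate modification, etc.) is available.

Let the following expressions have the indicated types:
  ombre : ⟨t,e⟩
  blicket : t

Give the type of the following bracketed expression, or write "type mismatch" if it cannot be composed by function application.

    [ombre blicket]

[ombre blicket] — ombre of type ⟨t,e⟩ combines with blicket of type t: type e.

e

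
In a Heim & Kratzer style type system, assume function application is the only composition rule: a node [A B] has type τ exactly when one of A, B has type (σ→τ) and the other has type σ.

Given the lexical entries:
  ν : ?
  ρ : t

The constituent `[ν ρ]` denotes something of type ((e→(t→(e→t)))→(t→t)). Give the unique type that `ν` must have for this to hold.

At [ν ρ] (required: ((e→(t→(e→t)))→(t→t))): ρ is t, which is not a function with range ((e→(t→(e→t)))→(t→t)); hence ν is the functor — type (t→((e→(t→(e→t)))→(t→t))).

(t→((e→(t→(e→t)))→(t→t)))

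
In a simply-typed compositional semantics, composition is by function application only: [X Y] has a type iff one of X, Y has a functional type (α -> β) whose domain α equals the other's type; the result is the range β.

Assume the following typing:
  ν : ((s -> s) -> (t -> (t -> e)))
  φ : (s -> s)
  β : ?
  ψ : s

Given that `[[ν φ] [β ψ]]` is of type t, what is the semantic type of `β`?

(s -> ((t -> (t -> e)) -> t))

At [[ν φ] [β ψ]] (required: t): [ν φ] is (t -> (t -> e)), which is not a function with range t; hence [β ψ] is the functor — type ((t -> (t -> e)) -> t).
At [β ψ] (required: ((t -> (t -> e)) -> t)): ψ is s, which is not a function with range ((t -> (t -> e)) -> t); hence β is the functor — type (s -> ((t -> (t -> e)) -> t)).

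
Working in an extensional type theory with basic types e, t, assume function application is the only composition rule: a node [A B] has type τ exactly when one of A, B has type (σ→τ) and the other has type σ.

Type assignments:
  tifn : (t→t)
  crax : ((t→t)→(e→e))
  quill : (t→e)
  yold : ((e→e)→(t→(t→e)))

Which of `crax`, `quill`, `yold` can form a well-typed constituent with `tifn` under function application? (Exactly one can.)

crax — combines: crax : ((t→t)→(e→e)) takes tifn : (t→t) as argument, giving (e→e).
quill : (t→e) — tifn needs t; quill needs t; neither fits.
yold : ((e→e)→(t→(t→e))) — tifn needs t; yold needs (e→e); neither fits.

crax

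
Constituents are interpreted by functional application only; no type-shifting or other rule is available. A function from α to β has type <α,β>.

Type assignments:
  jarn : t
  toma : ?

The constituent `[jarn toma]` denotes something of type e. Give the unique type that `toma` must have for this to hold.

[jarn toma] is required to be e. jarn : t cannot yield e as functor, so toma : <t,e>.

<t,e>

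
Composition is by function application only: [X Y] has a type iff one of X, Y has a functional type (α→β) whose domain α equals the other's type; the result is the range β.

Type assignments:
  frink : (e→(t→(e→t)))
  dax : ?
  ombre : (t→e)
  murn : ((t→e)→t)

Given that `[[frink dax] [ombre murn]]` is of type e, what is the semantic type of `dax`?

[[frink dax] [ombre murn]] must have type e. The sister [ombre murn] has type t; that is not a function onto e, so [frink dax] must be the functor, of type (t→e).
[frink dax] must have type (t→e). The sister frink has type (e→(t→(e→t))); that is not a function onto (t→e), so dax must be the functor, of type ((e→(t→(e→t)))→(t→e)).

((e→(t→(e→t)))→(t→e))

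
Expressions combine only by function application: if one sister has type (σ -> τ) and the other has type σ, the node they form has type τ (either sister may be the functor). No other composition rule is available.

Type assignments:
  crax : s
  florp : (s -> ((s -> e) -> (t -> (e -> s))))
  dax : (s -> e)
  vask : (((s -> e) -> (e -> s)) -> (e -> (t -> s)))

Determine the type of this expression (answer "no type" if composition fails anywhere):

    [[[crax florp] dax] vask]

no type

[crax florp]: florp is (s -> ((s -> e) -> (t -> (e -> s)))), crax is s; result ((s -> e) -> (t -> (e -> s))).
[[crax florp] dax]: [crax florp] is ((s -> e) -> (t -> (e -> s))), dax is (s -> e); result (t -> (e -> s)).
[[[crax florp] dax] vask]: (t -> (e -> s)) and (((s -> e) -> (e -> s)) -> (e -> (t -> s))) cannot combine by function application — type clash.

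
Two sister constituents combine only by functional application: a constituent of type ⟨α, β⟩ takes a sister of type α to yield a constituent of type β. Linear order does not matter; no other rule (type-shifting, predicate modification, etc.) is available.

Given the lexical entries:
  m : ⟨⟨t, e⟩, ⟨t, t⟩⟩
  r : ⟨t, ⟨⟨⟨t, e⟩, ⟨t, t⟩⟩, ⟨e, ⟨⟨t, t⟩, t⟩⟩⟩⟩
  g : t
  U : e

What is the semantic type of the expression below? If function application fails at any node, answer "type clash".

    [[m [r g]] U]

[r g] — r of type ⟨t, ⟨⟨⟨t, e⟩, ⟨t, t⟩⟩, ⟨e, ⟨⟨t, t⟩, t⟩⟩⟩⟩ combines with g of type t: type ⟨⟨⟨t, e⟩, ⟨t, t⟩⟩, ⟨e, ⟨⟨t, t⟩, t⟩⟩⟩.
[m [r g]] — [r g] of type ⟨⟨⟨t, e⟩, ⟨t, t⟩⟩, ⟨e, ⟨⟨t, t⟩, t⟩⟩⟩ combines with m of type ⟨⟨t, e⟩, ⟨t, t⟩⟩: type ⟨e, ⟨⟨t, t⟩, t⟩⟩.
[[m [r g]] U] — [m [r g]] of type ⟨e, ⟨⟨t, t⟩, t⟩⟩ combines with U of type e: type ⟨⟨t, t⟩, t⟩.

⟨⟨t, t⟩, t⟩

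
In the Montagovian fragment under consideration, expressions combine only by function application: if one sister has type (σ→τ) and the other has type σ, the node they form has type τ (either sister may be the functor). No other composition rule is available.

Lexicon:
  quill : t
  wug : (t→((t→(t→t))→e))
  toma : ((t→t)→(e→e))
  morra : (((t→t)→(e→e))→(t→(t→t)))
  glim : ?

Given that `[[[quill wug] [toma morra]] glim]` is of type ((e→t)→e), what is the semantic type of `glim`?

(e→((e→t)→e))

For [[[quill wug] [toma morra]] glim] to have type ((e→t)→e) with [[quill wug] [toma morra]] of type e, glim must be the function: glim : (e→((e→t)→e)).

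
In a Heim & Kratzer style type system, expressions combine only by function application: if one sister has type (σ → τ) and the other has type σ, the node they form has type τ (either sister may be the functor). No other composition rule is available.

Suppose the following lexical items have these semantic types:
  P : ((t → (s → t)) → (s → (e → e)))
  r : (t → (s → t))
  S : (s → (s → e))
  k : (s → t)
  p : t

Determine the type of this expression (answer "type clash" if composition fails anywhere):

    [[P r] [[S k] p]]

type clash

[P r]: ((t → (s → t)) → (s → (e → e))) applied to (t → (s → t)) yields (s → (e → e)).
At [S k]: neither (s → (s → e)) nor (s → t) can take the other as argument; the node is ill-typed.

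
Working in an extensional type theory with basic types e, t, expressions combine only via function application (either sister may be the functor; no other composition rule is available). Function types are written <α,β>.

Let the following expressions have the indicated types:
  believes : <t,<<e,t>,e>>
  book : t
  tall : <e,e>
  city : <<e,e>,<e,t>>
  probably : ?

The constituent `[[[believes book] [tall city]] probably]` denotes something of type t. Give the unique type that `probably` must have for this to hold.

[[[believes book] [tall city]] probably] is required to be t. [[believes book] [tall city]] : e cannot yield t as functor, so probably : <e,t>.

<e,t>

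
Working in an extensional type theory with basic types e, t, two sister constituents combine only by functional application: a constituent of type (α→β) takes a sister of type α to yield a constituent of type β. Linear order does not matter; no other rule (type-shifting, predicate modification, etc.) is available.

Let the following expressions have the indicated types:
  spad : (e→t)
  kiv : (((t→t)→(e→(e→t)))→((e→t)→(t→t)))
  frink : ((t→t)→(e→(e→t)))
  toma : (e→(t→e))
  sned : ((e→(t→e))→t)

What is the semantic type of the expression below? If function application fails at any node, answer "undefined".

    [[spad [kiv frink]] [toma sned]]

[kiv frink]: kiv is (((t→t)→(e→(e→t)))→((e→t)→(t→t))), frink is ((t→t)→(e→(e→t))); result ((e→t)→(t→t)).
[spad [kiv frink]]: [kiv frink] is ((e→t)→(t→t)), spad is (e→t); result (t→t).
[toma sned]: sned is ((e→(t→e))→t), toma is (e→(t→e)); result t.
[[spad [kiv frink]] [toma sned]]: [spad [kiv frink]] is (t→t), [toma sned] is t; result t.

t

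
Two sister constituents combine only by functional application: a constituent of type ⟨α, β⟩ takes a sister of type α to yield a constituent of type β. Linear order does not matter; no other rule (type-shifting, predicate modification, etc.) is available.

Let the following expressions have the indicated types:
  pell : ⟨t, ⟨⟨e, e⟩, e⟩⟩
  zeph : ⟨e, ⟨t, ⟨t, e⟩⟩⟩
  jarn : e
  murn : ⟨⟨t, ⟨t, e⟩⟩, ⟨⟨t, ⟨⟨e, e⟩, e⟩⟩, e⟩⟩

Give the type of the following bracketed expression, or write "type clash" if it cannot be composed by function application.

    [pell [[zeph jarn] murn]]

e

[zeph jarn]: zeph is ⟨e, ⟨t, ⟨t, e⟩⟩⟩, jarn is e; result ⟨t, ⟨t, e⟩⟩.
[[zeph jarn] murn]: murn is ⟨⟨t, ⟨t, e⟩⟩, ⟨⟨t, ⟨⟨e, e⟩, e⟩⟩, e⟩⟩, [zeph jarn] is ⟨t, ⟨t, e⟩⟩; result ⟨⟨t, ⟨⟨e, e⟩, e⟩⟩, e⟩.
[pell [[zeph jarn] murn]]: [[zeph jarn] murn] is ⟨⟨t, ⟨⟨e, e⟩, e⟩⟩, e⟩, pell is ⟨t, ⟨⟨e, e⟩, e⟩⟩; result e.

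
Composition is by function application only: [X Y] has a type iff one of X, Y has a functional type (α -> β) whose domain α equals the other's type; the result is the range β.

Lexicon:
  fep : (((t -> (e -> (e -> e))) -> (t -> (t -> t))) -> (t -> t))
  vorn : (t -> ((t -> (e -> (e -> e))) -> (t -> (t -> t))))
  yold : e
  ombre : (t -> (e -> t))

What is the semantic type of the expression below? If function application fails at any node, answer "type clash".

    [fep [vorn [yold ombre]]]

[yold ombre]: e with (t -> (e -> t)) — neither is a function whose domain matches the other; composition fails here.

type clash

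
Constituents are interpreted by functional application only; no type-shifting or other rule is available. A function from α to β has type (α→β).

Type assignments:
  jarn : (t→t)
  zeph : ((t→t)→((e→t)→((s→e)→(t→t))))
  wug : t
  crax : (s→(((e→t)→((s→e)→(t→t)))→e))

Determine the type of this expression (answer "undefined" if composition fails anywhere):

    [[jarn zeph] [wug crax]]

[jarn zeph] — zeph of type ((t→t)→((e→t)→((s→e)→(t→t)))) combines with jarn of type (t→t): type ((e→t)→((s→e)→(t→t))).
[wug crax]: t and (s→(((e→t)→((s→e)→(t→t)))→e)) cannot combine by function application — type clash.

undefined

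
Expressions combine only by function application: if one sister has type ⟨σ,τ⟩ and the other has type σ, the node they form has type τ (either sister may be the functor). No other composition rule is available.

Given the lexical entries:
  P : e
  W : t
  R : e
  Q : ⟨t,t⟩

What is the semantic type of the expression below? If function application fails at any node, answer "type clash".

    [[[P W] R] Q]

[P W]: e with t — neither is a function whose domain matches the other; composition fails here.

type clash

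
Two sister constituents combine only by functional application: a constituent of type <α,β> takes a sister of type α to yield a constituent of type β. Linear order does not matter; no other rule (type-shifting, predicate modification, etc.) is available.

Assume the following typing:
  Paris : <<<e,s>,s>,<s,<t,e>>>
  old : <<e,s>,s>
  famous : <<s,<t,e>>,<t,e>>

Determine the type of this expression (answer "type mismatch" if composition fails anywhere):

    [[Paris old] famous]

[Paris old]: Paris is <<<e,s>,s>,<s,<t,e>>>, old is <<e,s>,s>; result <s,<t,e>>.
[[Paris old] famous]: famous is <<s,<t,e>>,<t,e>>, [Paris old] is <s,<t,e>>; result <t,e>.

<t,e>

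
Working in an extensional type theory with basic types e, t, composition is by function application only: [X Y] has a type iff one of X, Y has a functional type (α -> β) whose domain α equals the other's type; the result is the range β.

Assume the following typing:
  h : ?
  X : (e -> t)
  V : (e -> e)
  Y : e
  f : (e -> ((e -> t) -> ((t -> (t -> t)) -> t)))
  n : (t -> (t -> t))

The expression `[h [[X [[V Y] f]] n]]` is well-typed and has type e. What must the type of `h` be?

(t -> e)

[h [[X [[V Y] f]] n]] is required to be e. [[X [[V Y] f]] n] : t cannot yield e as functor, so h : (t -> e).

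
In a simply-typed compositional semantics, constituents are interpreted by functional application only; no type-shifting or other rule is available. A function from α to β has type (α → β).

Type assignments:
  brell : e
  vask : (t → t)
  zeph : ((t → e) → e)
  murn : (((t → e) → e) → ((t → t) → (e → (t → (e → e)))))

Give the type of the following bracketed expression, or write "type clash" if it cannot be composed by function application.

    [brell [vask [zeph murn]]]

[zeph murn]: murn is (((t → e) → e) → ((t → t) → (e → (t → (e → e))))), zeph is ((t → e) → e); result ((t → t) → (e → (t → (e → e)))).
[vask [zeph murn]]: [zeph murn] is ((t → t) → (e → (t → (e → e)))), vask is (t → t); result (e → (t → (e → e))).
[brell [vask [zeph murn]]]: [vask [zeph murn]] is (e → (t → (e → e))), brell is e; result (t → (e → e)).

(t → (e → e))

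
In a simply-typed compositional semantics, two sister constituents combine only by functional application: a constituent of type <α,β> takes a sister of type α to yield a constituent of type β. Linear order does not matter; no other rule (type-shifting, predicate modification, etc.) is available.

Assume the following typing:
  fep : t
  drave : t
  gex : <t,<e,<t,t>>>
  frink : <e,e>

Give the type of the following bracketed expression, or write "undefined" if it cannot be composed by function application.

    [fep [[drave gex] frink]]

At [drave gex], gex : <t,<e,<t,t>>> takes drave : t, giving <e,<t,t>>.
At [[drave gex] frink]: neither <e,<t,t>> nor <e,e> can take the other as argument; the node is ill-typed.

undefined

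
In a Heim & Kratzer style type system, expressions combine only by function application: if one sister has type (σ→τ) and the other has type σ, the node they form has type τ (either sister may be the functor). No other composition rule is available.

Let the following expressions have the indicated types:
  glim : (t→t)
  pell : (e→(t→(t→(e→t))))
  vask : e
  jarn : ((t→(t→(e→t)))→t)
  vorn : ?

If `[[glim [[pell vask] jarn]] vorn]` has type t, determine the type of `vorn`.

For [[glim [[pell vask] jarn]] vorn] to have type t with [glim [[pell vask] jarn]] of type t, vorn must be the function: vorn : (t→t).

(t→t)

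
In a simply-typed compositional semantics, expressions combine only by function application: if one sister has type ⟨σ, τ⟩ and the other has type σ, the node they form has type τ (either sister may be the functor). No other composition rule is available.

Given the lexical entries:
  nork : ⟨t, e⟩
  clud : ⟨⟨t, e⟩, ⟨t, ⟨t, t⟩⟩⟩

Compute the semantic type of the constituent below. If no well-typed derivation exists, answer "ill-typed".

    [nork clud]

[nork clud]: functor clud : ⟨⟨t, e⟩, ⟨t, ⟨t, t⟩⟩⟩, argument nork : ⟨t, e⟩; result ⟨t, ⟨t, t⟩⟩.

⟨t, ⟨t, t⟩⟩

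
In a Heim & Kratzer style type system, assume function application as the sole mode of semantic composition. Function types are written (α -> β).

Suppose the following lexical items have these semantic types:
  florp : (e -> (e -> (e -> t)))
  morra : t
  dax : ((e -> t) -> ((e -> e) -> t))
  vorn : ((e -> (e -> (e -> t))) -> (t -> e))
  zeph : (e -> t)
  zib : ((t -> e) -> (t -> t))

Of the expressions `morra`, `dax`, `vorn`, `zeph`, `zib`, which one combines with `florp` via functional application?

morra : t — does not combine with florp.
dax : ((e -> t) -> ((e -> e) -> t)) — does not combine with florp.
vorn — combines: vorn : ((e -> (e -> (e -> t))) -> (t -> e)) takes florp : (e -> (e -> (e -> t))) as argument, giving (t -> e).
zeph : (e -> t) — does not combine with florp.
zib : ((t -> e) -> (t -> t)) — does not combine with florp.

vorn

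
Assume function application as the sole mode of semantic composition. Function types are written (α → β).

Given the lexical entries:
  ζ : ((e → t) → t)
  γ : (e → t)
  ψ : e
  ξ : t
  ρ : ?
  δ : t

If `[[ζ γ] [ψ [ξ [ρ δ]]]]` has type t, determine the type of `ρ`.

At [[ζ γ] [ψ [ξ [ρ δ]]]] (required: t): [ζ γ] is t, which is not a function with range t; hence [ψ [ξ [ρ δ]]] is the functor — type (t → t).
At [ψ [ξ [ρ δ]]] (required: (t → t)): ψ is e, which is not a function with range (t → t); hence [ξ [ρ δ]] is the functor — type (e → (t → t)).
At [ξ [ρ δ]] (required: (e → (t → t))): ξ is t, which is not a function with range (e → (t → t)); hence [ρ δ] is the functor — type (t → (e → (t → t))).
At [ρ δ] (required: (t → (e → (t → t)))): δ is t, which is not a function with range (t → (e → (t → t))); hence ρ is the functor — type (t → (t → (e → (t → t)))).

(t → (t → (e → (t → t))))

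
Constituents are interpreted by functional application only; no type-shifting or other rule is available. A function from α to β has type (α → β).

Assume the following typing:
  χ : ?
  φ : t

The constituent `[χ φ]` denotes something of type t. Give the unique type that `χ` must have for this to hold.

(t → t)

At [χ φ] (required: t): φ is t, which is not a function with range t; hence χ is the functor — type (t → t).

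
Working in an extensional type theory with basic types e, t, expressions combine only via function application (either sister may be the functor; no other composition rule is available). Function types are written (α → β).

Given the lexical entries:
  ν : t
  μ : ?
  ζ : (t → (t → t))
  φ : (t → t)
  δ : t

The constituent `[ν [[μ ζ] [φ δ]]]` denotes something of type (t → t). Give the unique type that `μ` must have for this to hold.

For [ν [[μ ζ] [φ δ]]] to have type (t → t) with ν of type t, [[μ ζ] [φ δ]] must be the function: [[μ ζ] [φ δ]] : (t → (t → t)).
For [[μ ζ] [φ δ]] to have type (t → (t → t)) with [φ δ] of type t, [μ ζ] must be the function: [μ ζ] : (t → (t → (t → t))).
For [μ ζ] to have type (t → (t → (t → t))) with ζ of type (t → (t → t)), μ must be the function: μ : ((t → (t → t)) → (t → (t → (t → t)))).

((t → (t → t)) → (t → (t → (t → t))))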